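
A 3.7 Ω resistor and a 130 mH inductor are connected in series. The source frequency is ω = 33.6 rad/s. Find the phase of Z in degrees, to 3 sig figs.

X_L = ωL = 4.37 Ω
Z = 3.70 + j4.37 Ω
|Z| = √(3.70² + 4.37²) = 5.72 Ω
∠Z = arctan(4.37/3.70) = 49.7°

49.7°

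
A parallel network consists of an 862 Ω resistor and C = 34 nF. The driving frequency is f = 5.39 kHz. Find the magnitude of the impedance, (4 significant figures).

611.8 Ω

ω = 2πf = 33870 rad/s
X_C = 1/(ωC) = 868.5 Ω
Parallel: admittances add. Y = 1/R + jωC
Y = (0.001160 + j0.001151) S
|Y| = 0.001635 S → |Z| = 1/|Y| = 611.8 Ω, ∠Z = −∠Y = -44.79°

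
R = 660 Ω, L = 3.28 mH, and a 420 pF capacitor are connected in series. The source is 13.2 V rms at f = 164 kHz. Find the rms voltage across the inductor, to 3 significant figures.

35.5 V

ω = 2πf = 1.03e+06 rad/s
X_L = ωL = 3380 Ω
X_C = 1/(ωC) = 2310 Ω
Net reactance X = X_L − X_C = 1070 Ω
Z = 660 + j1070 Ω
|Z| = √(660² + 1070²) = 1260 Ω
I = V/|Z| = 10.5 mA
V_L = I·|Z_L| = 0.0105 × 3380 = 35.5 V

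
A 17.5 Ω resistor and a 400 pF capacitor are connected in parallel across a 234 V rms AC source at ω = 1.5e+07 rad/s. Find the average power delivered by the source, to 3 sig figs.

3.13 kW

X_C = 1/(ωC) = 167 Ω
Parallel: admittances add. Y = 1/R + jωC
Y = (0.0571 + j0.00600) S
|Y| = 0.0575 S → |Z| = 1/|Y| = 17.4 Ω, ∠Z = −∠Y = -5.99°
I = V/|Z| = 13.4 A
P = VI cos φ = 234 × 13.4 × cos(-5.99°) = 3.13 kW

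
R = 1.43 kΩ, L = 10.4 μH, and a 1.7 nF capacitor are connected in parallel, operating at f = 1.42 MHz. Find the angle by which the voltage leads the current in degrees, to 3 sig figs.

ω = 2πf = 8.922e+06 rad/s
X_L = ωL = 92.8 Ω
X_C = 1/(ωC) = 65.9 Ω
Parallel: admittances add. Y = 1/R + 1/(jωL) + jωC
Y = (0.000699 + j0.00439) S
|Y| = 0.00445 S → |Z| = 1/|Y| = 225 Ω, ∠Z = −∠Y = -81.0°

-81.0°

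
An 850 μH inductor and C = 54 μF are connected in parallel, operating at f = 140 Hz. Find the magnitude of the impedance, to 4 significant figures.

0.7752 Ω

ω = 2πf = 879.6 rad/s
X_L = ωL = 0.7477 Ω
X_C = 1/(ωC) = 21.05 Ω
Parallel: admittances add. Y = 1/(jωL) + jωC
Y = (0 − j1.290) S
|Y| = 1.290 S → |Z| = 1/|Y| = 0.7752 Ω, ∠Z = −∠Y = 90.00°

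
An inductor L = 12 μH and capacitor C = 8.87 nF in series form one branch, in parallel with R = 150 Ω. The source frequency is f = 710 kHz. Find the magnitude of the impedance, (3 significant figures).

27.8 Ω

ω = 2πf = 4.461e+06 rad/s
X_L = ωL = 53.5 Ω
X_C = 1/(ωC) = 25.3 Ω
Branch 1: Z₁ = R = 150 Ω
Branch 2 (series LC): Z₂ = j(X_L − X_C) = j28.3 Ω
Parallel: Z = Z₁Z₂/(Z₁+Z₂), |Z| = 27.8 Ω, ∠Z = 79.3°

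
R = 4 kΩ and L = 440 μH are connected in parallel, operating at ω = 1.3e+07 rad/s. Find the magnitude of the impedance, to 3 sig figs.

3280 Ω

X_L = ωL = 5720 Ω
Parallel: admittances add. Y = 1/R + 1/(jωL)
Y = (0.000250 − j0.000175) S
|Y| = 0.000305 S → |Z| = 1/|Y| = 3280 Ω, ∠Z = −∠Y = 35.0°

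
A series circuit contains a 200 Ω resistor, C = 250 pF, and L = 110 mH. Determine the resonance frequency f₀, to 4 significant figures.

ω₀ = 1/√(LC) = 1/√(0.11 × 2.5e-10) = 190700 rad/s
f₀ = ω₀/(2π) = 30.35 kHz

30.35 kHz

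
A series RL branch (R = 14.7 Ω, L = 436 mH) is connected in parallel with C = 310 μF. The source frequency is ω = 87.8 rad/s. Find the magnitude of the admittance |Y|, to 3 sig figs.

X_L = ωL = 38.3 Ω
X_C = 1/(ωC) = 36.7 Ω
Branch 1 (R+jX_L): Z₁ = 14.7 + j38.3 Ω, |Z₁| = 41.0 Ω
Branch 2 (−jX_C): Z₂ = −j36.7 Ω
Parallel: Z = Z₁Z₂/(Z₁+Z₂), |Z| = 102 Ω, ∠Z = -27.0°
|Y| = 1/|Z| = 9.81 mS

9.81 mS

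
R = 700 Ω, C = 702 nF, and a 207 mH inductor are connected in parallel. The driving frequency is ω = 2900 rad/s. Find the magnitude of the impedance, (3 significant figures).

X_L = ωL = 600 Ω
X_C = 1/(ωC) = 491 Ω
Parallel: admittances add. Y = 1/R + 1/(jωL) + jωC
Y = (0.00143 + j0.000370) S
|Y| = 0.00148 S → |Z| = 1/|Y| = 678 Ω, ∠Z = −∠Y = -14.5°

678 Ω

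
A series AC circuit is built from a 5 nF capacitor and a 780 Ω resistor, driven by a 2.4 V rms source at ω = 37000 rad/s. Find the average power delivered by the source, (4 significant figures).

X_C = 1/(ωC) = 5405 Ω
Z = 780.0 − j5405 Ω
|Z| = √(780.0² + 5405²) = 5461 Ω
∠Z = arctan(-5405/780.0) = -81.79°
I = V/|Z| = 439.4 μA
P = VI cos φ = 2.4 × 0.0004394 × cos(-81.79°) = 150.6 μW

150.6 μW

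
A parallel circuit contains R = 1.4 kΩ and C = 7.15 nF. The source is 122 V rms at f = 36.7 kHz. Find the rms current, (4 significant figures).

ω = 2πf = 230600 rad/s
X_C = 1/(ωC) = 606.5 Ω
Parallel: admittances add. Y = 1/R + jωC
Y = (0.0007143 + j0.001649) S
|Y| = 0.001797 S → |Z| = 1/|Y| = 556.5 Ω, ∠Z = −∠Y = -66.58°
I = V/|Z| = 122/556.5 = 219.2 mA

219.2 mA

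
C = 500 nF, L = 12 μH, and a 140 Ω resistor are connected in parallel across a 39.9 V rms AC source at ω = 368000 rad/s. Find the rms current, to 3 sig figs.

1.72 A

X_L = ωL = 4.42 Ω
X_C = 1/(ωC) = 5.43 Ω
Parallel: admittances add. Y = 1/R + 1/(jωL) + jωC
Y = (0.00714 − j0.0424) S
|Y| = 0.0430 S → |Z| = 1/|Y| = 23.2 Ω, ∠Z = −∠Y = 80.4°
I = V/|Z| = 39.9/23.2 = 1.72 A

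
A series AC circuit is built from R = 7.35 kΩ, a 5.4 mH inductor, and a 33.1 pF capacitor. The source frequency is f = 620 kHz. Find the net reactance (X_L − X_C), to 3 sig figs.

13300 Ω

ω = 2πf = 3.896e+06 rad/s
X_L = ωL = 21000 Ω
X_C = 1/(ωC) = 7760 Ω
X = 21000 − 7760 = 13300 Ω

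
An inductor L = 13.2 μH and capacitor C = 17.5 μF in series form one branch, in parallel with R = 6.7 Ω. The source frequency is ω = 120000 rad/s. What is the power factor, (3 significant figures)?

0.163

X_L = ωL = 1.58 Ω
X_C = 1/(ωC) = 0.476 Ω
Branch 1: Z₁ = R = 6.70 Ω
Branch 2 (series LC): Z₂ = j(X_L − X_C) = j1.11 Ω
Parallel: Z = Z₁Z₂/(Z₁+Z₂), |Z| = 1.09 Ω, ∠Z = 80.6°
cos φ = cos(80.6°) = 0.163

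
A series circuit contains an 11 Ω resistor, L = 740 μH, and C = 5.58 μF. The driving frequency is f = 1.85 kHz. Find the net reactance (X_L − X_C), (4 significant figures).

-6.816 Ω

ω = 2πf = 11620 rad/s
X_L = ωL = 8.602 Ω
X_C = 1/(ωC) = 15.42 Ω
X = 8.602 − 15.42 = -6.816 Ω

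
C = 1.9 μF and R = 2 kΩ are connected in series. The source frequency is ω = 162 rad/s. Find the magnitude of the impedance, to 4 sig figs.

3815 Ω

X_C = 1/(ωC) = 3249 Ω
Z = 2000 − j3249 Ω
|Z| = √(2000² + 3249²) = 3815 Ω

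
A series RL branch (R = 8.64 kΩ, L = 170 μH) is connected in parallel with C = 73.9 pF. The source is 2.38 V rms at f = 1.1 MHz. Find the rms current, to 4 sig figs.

ω = 2πf = 6.912e+06 rad/s
X_L = ωL = 1175 Ω
X_C = 1/(ωC) = 1958 Ω
Branch 1 (R+jX_L): Z₁ = 8640 + j1175 Ω, |Z₁| = 8720 Ω
Branch 2 (−jX_C): Z₂ = −j1958 Ω
Parallel: Z = Z₁Z₂/(Z₁+Z₂), |Z| = 1968 Ω, ∠Z = -77.08°
I = V/|Z| = 2.38/1968 = 1.209 mA

1.209 mA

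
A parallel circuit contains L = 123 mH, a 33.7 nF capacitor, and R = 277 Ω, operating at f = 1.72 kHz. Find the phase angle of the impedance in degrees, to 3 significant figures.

ω = 2πf = 10810 rad/s
X_L = ωL = 1330 Ω
X_C = 1/(ωC) = 2750 Ω
Parallel: admittances add. Y = 1/R + 1/(jωL) + jωC
Y = (0.00361 − j0.000388) S
|Y| = 0.00363 S → |Z| = 1/|Y| = 275 Ω, ∠Z = −∠Y = 6.14°

6.14°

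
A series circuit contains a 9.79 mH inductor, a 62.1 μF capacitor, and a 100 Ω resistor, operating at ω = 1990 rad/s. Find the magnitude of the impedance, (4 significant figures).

X_L = ωL = 19.48 Ω
X_C = 1/(ωC) = 8.092 Ω
Net reactance X = X_L − X_C = 11.39 Ω
Z = 100.0 + j11.39 Ω
|Z| = √(100.0² + 11.39²) = 100.6 Ω

100.6 Ω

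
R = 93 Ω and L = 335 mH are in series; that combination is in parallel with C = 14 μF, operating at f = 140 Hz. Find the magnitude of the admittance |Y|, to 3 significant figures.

9.28 mS

ω = 2πf = 879.6 rad/s
X_L = ωL = 295 Ω
X_C = 1/(ωC) = 81.2 Ω
Branch 1 (R+jX_L): Z₁ = 93.0 + j295 Ω, |Z₁| = 309 Ω
Branch 2 (−jX_C): Z₂ = −j81.2 Ω
Parallel: Z = Z₁Z₂/(Z₁+Z₂), |Z| = 108 Ω, ∠Z = -84.0°
|Y| = 1/|Z| = 9.28 mS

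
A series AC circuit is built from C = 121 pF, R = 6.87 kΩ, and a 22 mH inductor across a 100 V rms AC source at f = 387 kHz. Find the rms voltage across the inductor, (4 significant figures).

ω = 2πf = 2.432e+06 rad/s
X_L = ωL = 53500 Ω
X_C = 1/(ωC) = 3399 Ω
Net reactance X = X_L − X_C = 50100 Ω
Z = 6870 + j50100 Ω
|Z| = √(6870² + 50100²) = 50570 Ω
I = V/|Z| = 1.978 mA
V_L = I·|Z_L| = 0.001978 × 53500 = 105.8 V

105.8 V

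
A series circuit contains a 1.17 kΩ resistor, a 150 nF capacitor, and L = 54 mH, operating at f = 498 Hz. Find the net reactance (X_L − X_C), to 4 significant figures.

-1962 Ω

ω = 2πf = 3129 rad/s
X_L = ωL = 169.0 Ω
X_C = 1/(ωC) = 2131 Ω
X = 169.0 − 2131 = -1962 Ω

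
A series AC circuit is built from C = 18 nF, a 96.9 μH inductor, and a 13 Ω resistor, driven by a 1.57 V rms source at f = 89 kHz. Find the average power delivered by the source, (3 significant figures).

14.5 mW

ω = 2πf = 559200 rad/s
X_L = ωL = 54.2 Ω
X_C = 1/(ωC) = 99.3 Ω
Net reactance X = X_L − X_C = -45.2 Ω
Z = 13.0 − j45.2 Ω
|Z| = √(13.0² + 45.2²) = 47.0 Ω
∠Z = arctan(-45.2/13.0) = -73.9°
I = V/|Z| = 33.4 mA
P = VI cos φ = 1.57 × 0.0334 × cos(-73.9°) = 14.5 mW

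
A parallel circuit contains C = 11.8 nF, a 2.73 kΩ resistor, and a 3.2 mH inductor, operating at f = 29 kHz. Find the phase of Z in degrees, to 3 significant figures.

-49.9°

ω = 2πf = 182200 rad/s
X_L = ωL = 583 Ω
X_C = 1/(ωC) = 465 Ω
Parallel: admittances add. Y = 1/R + 1/(jωL) + jωC
Y = (0.000366 + j0.000435) S
|Y| = 0.000569 S → |Z| = 1/|Y| = 1760 Ω, ∠Z = −∠Y = -49.9°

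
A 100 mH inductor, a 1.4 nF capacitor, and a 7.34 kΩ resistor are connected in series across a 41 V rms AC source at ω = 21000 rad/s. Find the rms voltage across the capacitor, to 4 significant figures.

42.59 V

X_L = ωL = 2100 Ω
X_C = 1/(ωC) = 34010 Ω
Net reactance X = X_L − X_C = -31910 Ω
Z = 7340 − j31910 Ω
|Z| = √(7340² + 31910²) = 32750 Ω
I = V/|Z| = 1.252 mA
V_C = I·|Z_C| = 0.001252 × 34010 = 42.59 V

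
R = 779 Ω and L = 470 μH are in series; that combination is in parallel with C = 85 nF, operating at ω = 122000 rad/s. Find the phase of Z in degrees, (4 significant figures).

-82.92°

X_L = ωL = 57.34 Ω
X_C = 1/(ωC) = 96.43 Ω
Branch 1 (R+jX_L): Z₁ = 779.0 + j57.34 Ω, |Z₁| = 781.1 Ω
Branch 2 (−jX_C): Z₂ = −j96.43 Ω
Parallel: Z = Z₁Z₂/(Z₁+Z₂), |Z| = 96.57 Ω, ∠Z = -82.92°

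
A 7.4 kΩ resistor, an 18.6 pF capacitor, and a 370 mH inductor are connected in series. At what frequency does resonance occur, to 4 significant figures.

ω₀ = 1/√(LC) = 1/√(0.37 × 1.86e-11) = 381200 rad/s
f₀ = ω₀/(2π) = 60.67 kHz

60.67 kHz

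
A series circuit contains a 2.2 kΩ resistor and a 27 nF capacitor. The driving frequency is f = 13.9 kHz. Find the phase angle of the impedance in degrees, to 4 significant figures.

-10.91°

ω = 2πf = 87340 rad/s
X_C = 1/(ωC) = 424.1 Ω
Z = 2200 − j424.1 Ω
|Z| = √(2200² + 424.1²) = 2240 Ω
∠Z = arctan(-424.1/2200) = -10.91°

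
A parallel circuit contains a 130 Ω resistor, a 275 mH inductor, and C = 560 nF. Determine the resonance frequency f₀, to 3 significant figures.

ω₀ = 1/√(LC) = 1/√(0.275 × 5.6e-07) = 2548 rad/s
f₀ = ω₀/(2π) = 406 Hz

406 Hz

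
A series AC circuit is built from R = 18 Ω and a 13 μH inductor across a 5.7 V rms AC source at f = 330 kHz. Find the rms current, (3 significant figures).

176 mA

ω = 2πf = 2.073e+06 rad/s
X_L = ωL = 27.0 Ω
Z = 18.0 + j27.0 Ω
|Z| = √(18.0² + 27.0²) = 32.4 Ω
I = V/|Z| = 5.7/32.4 = 176 mA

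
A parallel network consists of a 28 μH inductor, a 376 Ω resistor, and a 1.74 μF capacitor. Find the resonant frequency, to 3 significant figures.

22.8 kHz

ω₀ = 1/√(LC) = 1/√(2.8e-05 × 1.74e-06) = 143300 rad/s
f₀ = ω₀/(2π) = 22.8 kHz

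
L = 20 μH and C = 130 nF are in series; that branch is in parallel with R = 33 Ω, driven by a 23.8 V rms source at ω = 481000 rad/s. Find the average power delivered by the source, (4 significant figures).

17.16 W

X_L = ωL = 9.620 Ω
X_C = 1/(ωC) = 15.99 Ω
Branch 1: Z₁ = R = 33.00 Ω
Branch 2 (series LC): Z₂ = j(X_L − X_C) = −j6.372 Ω
Parallel: Z = Z₁Z₂/(Z₁+Z₂), |Z| = 6.257 Ω, ∠Z = -79.07°
I = V/|Z| = 3.804 A
P = VI cos φ = 23.8 × 3.804 × cos(-79.07°) = 17.16 W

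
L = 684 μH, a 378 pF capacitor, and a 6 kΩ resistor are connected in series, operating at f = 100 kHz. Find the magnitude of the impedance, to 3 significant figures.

ω = 2πf = 628300 rad/s
X_L = ωL = 430 Ω
X_C = 1/(ωC) = 4210 Ω
Net reactance X = X_L − X_C = -3780 Ω
Z = 6000 − j3780 Ω
|Z| = √(6000² + 3780²) = 7090 Ω

7090 Ω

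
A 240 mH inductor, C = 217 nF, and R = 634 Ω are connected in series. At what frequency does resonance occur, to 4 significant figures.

ω₀ = 1/√(LC) = 1/√(0.24 × 2.17e-07) = 4382 rad/s
f₀ = ω₀/(2π) = 697.4 Hz

697.4 Hz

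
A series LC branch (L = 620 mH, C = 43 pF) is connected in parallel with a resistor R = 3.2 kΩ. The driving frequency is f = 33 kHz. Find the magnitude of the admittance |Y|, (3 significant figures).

318 μS

ω = 2πf = 207300 rad/s
X_L = ωL = 129000 Ω
X_C = 1/(ωC) = 112000 Ω
Branch 1: Z₁ = R = 3200 Ω
Branch 2 (series LC): Z₂ = j(X_L − X_C) = j16400 Ω
Parallel: Z = Z₁Z₂/(Z₁+Z₂), |Z| = 3140 Ω, ∠Z = 11.0°
|Y| = 1/|Z| = 318 μS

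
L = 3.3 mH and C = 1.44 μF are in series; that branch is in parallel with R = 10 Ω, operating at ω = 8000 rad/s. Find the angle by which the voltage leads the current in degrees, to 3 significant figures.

X_L = ωL = 26.4 Ω
X_C = 1/(ωC) = 86.8 Ω
Branch 1: Z₁ = R = 10.0 Ω
Branch 2 (series LC): Z₂ = j(X_L − X_C) = −j60.4 Ω
Parallel: Z = Z₁Z₂/(Z₁+Z₂), |Z| = 9.87 Ω, ∠Z = -9.40°

-9.40°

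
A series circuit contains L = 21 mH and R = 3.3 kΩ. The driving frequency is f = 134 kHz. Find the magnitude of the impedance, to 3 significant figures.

18000 Ω

ω = 2πf = 841900 rad/s
X_L = ωL = 17700 Ω
Z = 3300 + j17700 Ω
|Z| = √(3300² + 17700²) = 18000 Ω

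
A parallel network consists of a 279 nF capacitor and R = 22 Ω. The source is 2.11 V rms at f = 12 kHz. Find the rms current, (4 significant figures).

105.7 mA

ω = 2πf = 75400 rad/s
X_C = 1/(ωC) = 47.54 Ω
Parallel: admittances add. Y = 1/R + jωC
Y = (0.04545 + j0.02104) S
|Y| = 0.05009 S → |Z| = 1/|Y| = 19.97 Ω, ∠Z = −∠Y = -24.83°
I = V/|Z| = 2.11/19.97 = 105.7 mA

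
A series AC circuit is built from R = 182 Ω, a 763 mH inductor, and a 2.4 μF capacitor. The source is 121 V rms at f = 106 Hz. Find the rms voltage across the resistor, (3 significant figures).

ω = 2πf = 666.0 rad/s
X_L = ωL = 508 Ω
X_C = 1/(ωC) = 626 Ω
Net reactance X = X_L − X_C = -117 Ω
Z = 182 − j117 Ω
|Z| = √(182² + 117²) = 217 Ω
I = V/|Z| = 559 mA
V_R = I·|Z_R| = 0.559 × 182 = 102 V

102 V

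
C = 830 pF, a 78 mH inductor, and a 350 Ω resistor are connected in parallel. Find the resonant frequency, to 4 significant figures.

ω₀ = 1/√(LC) = 1/√(0.078 × 8.3e-10) = 124300 rad/s
f₀ = ω₀/(2π) = 19.78 kHz

19.78 kHz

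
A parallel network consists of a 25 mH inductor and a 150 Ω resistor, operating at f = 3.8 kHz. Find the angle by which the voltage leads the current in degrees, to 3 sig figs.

ω = 2πf = 23880 rad/s
X_L = ωL = 597 Ω
Parallel: admittances add. Y = 1/R + 1/(jωL)
Y = (0.00667 − j0.00168) S
|Y| = 0.00687 S → |Z| = 1/|Y| = 145 Ω, ∠Z = −∠Y = 14.1°

14.1°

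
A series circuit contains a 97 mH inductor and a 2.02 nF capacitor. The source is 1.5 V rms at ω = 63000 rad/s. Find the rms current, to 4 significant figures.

858.6 μA

X_L = ωL = 6111 Ω
X_C = 1/(ωC) = 7858 Ω
Net reactance X = X_L − X_C = -1747 Ω
Z = − j1747 Ω
|Z| = √(0² + 1747²) = 1747 Ω
I = V/|Z| = 1.5/1747 = 858.6 μA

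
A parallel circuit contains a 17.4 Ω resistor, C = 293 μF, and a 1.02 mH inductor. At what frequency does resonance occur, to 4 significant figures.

291.1 Hz

ω₀ = 1/√(LC) = 1/√(0.00102 × 0.000293) = 1829 rad/s
f₀ = ω₀/(2π) = 291.1 Hz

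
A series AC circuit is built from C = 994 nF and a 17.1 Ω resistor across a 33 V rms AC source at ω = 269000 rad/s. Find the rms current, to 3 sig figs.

X_C = 1/(ωC) = 3.74 Ω
Z = 17.1 − j3.74 Ω
|Z| = √(17.1² + 3.74²) = 17.5 Ω
I = V/|Z| = 33/17.5 = 1.89 A

1.89 A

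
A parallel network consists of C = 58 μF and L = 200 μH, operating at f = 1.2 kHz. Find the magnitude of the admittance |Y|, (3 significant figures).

226 mS

ω = 2πf = 7540 rad/s
X_L = ωL = 1.51 Ω
X_C = 1/(ωC) = 2.29 Ω
Parallel: admittances add. Y = 1/(jωL) + jωC
Y = (0 − j0.226) S
|Y| = 0.226 S → |Z| = 1/|Y| = 4.43 Ω, ∠Z = −∠Y = 90.0°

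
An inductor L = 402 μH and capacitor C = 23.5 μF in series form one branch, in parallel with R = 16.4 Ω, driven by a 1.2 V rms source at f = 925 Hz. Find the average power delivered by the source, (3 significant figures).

87.8 mW

ω = 2πf = 5812 rad/s
X_L = ωL = 2.34 Ω
X_C = 1/(ωC) = 7.32 Ω
Branch 1: Z₁ = R = 16.4 Ω
Branch 2 (series LC): Z₂ = j(X_L − X_C) = −j4.99 Ω
Parallel: Z = Z₁Z₂/(Z₁+Z₂), |Z| = 4.77 Ω, ∠Z = -73.1°
I = V/|Z| = 252 mA
P = VI cos φ = 1.2 × 0.252 × cos(-73.1°) = 87.8 mW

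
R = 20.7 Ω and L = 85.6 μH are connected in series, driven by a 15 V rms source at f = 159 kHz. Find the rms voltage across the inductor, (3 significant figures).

ω = 2πf = 999000 rad/s
X_L = ωL = 85.5 Ω
Z = 20.7 + j85.5 Ω
|Z| = √(20.7² + 85.5²) = 88.0 Ω
I = V/|Z| = 170 mA
V_L = I·|Z_L| = 0.170 × 85.5 = 14.6 V

14.6 V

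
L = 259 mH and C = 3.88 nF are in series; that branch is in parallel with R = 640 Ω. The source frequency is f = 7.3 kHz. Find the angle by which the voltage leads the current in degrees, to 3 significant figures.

ω = 2πf = 45870 rad/s
X_L = ωL = 11900 Ω
X_C = 1/(ωC) = 5620 Ω
Branch 1: Z₁ = R = 640 Ω
Branch 2 (series LC): Z₂ = j(X_L − X_C) = j6260 Ω
Parallel: Z = Z₁Z₂/(Z₁+Z₂), |Z| = 637 Ω, ∠Z = 5.84°

5.84°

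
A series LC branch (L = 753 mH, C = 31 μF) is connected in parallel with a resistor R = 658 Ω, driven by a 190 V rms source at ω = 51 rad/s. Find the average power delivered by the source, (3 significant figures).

X_L = ωL = 38.4 Ω
X_C = 1/(ωC) = 633 Ω
Branch 1: Z₁ = R = 658 Ω
Branch 2 (series LC): Z₂ = j(X_L − X_C) = −j594 Ω
Parallel: Z = Z₁Z₂/(Z₁+Z₂), |Z| = 441 Ω, ∠Z = -47.9°
I = V/|Z| = 431 mA
P = VI cos φ = 190 × 0.431 × cos(-47.9°) = 54.9 W

54.9 W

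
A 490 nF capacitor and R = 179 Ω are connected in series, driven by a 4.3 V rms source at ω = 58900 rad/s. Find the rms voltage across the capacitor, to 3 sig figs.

X_C = 1/(ωC) = 34.6 Ω
Z = 179 − j34.6 Ω
|Z| = √(179² + 34.6²) = 182 Ω
I = V/|Z| = 23.6 mA
V_C = I·|Z_C| = 0.0236 × 34.6 = 0.817 V

0.817 V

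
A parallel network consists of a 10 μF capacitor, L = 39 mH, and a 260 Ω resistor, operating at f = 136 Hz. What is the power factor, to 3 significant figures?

ω = 2πf = 854.5 rad/s
X_L = ωL = 33.3 Ω
X_C = 1/(ωC) = 117 Ω
Parallel: admittances add. Y = 1/R + 1/(jωL) + jωC
Y = (0.00385 − j0.0215) S
|Y| = 0.0218 S → |Z| = 1/|Y| = 45.9 Ω, ∠Z = −∠Y = 79.8°
cos φ = cos(79.8°) = 0.176

0.176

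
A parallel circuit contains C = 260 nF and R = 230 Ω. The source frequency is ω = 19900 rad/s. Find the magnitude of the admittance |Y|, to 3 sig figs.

6.76 mS

X_C = 1/(ωC) = 193 Ω
Parallel: admittances add. Y = 1/R + jωC
Y = (0.00435 + j0.00517) S
|Y| = 0.00676 S → |Z| = 1/|Y| = 148 Ω, ∠Z = −∠Y = -50.0°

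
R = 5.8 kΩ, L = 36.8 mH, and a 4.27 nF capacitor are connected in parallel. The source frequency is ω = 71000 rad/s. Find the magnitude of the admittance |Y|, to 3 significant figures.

190 μS

X_L = ωL = 2610 Ω
X_C = 1/(ωC) = 3300 Ω
Parallel: admittances add. Y = 1/R + 1/(jωL) + jωC
Y = (0.000172 − j7.96e-05) S
|Y| = 0.000190 S → |Z| = 1/|Y| = 5270 Ω, ∠Z = −∠Y = 24.8°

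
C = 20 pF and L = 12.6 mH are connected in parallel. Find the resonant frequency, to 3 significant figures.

ω₀ = 1/√(LC) = 1/√(0.0126 × 2e-11) = 1.992e+06 rad/s
f₀ = ω₀/(2π) = 317 kHz

317 kHz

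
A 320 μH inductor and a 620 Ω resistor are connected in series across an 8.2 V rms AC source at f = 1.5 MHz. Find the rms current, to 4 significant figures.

2.663 mA

ω = 2πf = 9.425e+06 rad/s
X_L = ωL = 3016 Ω
Z = 620.0 + j3016 Ω
|Z| = √(620.0² + 3016²) = 3079 Ω
I = V/|Z| = 8.2/3079 = 2.663 mA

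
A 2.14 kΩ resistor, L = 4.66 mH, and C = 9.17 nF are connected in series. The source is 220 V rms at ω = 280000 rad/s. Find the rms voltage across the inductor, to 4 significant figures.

123.3 V

X_L = ωL = 1305 Ω
X_C = 1/(ωC) = 389.5 Ω
Net reactance X = X_L − X_C = 915.3 Ω
Z = 2140 + j915.3 Ω
|Z| = √(2140² + 915.3²) = 2328 Ω
I = V/|Z| = 94.52 mA
V_L = I·|Z_L| = 0.09452 × 1305 = 123.3 V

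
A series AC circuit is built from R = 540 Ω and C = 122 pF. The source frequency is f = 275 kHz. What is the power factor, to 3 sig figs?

ω = 2πf = 1.728e+06 rad/s
X_C = 1/(ωC) = 4740 Ω
Z = 540 − j4740 Ω
|Z| = √(540² + 4740²) = 4770 Ω
∠Z = arctan(-4740/540) = -83.5°
cos φ = cos(-83.5°) = 0.113

0.113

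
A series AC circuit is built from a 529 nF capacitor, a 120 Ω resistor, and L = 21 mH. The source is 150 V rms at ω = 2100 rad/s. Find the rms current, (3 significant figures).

X_L = ωL = 44.1 Ω
X_C = 1/(ωC) = 900 Ω
Net reactance X = X_L − X_C = -856 Ω
Z = 120 − j856 Ω
|Z| = √(120² + 856²) = 864 Ω
I = V/|Z| = 150/864 = 174 mA

174 mA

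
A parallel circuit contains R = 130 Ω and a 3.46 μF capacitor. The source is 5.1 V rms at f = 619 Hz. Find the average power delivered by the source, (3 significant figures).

ω = 2πf = 3889 rad/s
X_C = 1/(ωC) = 74.3 Ω
Parallel: admittances add. Y = 1/R + jωC
Y = (0.00769 + j0.0135) S
|Y| = 0.0155 S → |Z| = 1/|Y| = 64.5 Ω, ∠Z = −∠Y = -60.2°
I = V/|Z| = 79.1 mA
P = VI cos φ = 5.1 × 0.0791 × cos(-60.2°) = 200 mW

200 mW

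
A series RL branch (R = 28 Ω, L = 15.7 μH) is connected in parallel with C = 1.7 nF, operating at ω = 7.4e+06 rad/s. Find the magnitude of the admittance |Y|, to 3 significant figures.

X_L = ωL = 116 Ω
X_C = 1/(ωC) = 79.5 Ω
Branch 1 (R+jX_L): Z₁ = 28.0 + j116 Ω, |Z₁| = 120 Ω
Branch 2 (−jX_C): Z₂ = −j79.5 Ω
Parallel: Z = Z₁Z₂/(Z₁+Z₂), |Z| = 206 Ω, ∠Z = -66.2°
|Y| = 1/|Z| = 4.86 mS

4.86 mS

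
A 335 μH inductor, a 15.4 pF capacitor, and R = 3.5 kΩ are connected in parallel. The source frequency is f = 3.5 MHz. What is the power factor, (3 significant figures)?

ω = 2πf = 2.199e+07 rad/s
X_L = ωL = 7370 Ω
X_C = 1/(ωC) = 2950 Ω
Parallel: admittances add. Y = 1/R + 1/(jωL) + jωC
Y = (0.000286 + j0.000203) S
|Y| = 0.000350 S → |Z| = 1/|Y| = 2850 Ω, ∠Z = −∠Y = -35.4°
cos φ = cos(-35.4°) = 0.815

0.815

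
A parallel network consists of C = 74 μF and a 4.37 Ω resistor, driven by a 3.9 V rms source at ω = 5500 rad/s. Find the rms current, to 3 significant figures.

X_C = 1/(ωC) = 2.46 Ω
Parallel: admittances add. Y = 1/R + jωC
Y = (0.229 + j0.407) S
|Y| = 0.467 S → |Z| = 1/|Y| = 2.14 Ω, ∠Z = −∠Y = -60.7°
I = V/|Z| = 3.9/2.14 = 1.82 A

1.82 A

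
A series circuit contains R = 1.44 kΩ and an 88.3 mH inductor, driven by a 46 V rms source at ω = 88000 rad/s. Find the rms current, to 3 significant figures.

X_L = ωL = 7770 Ω
Z = 1440 + j7770 Ω
|Z| = √(1440² + 7770²) = 7900 Ω
I = V/|Z| = 46/7900 = 5.82 mA

5.82 mA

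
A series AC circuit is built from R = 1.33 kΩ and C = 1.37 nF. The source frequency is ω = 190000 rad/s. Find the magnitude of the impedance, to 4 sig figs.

4065 Ω

X_C = 1/(ωC) = 3842 Ω
Z = 1330 − j3842 Ω
|Z| = √(1330² + 3842²) = 4065 Ω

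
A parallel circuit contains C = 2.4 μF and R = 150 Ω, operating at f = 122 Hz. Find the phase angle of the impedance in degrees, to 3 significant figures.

-15.4°

ω = 2πf = 766.5 rad/s
X_C = 1/(ωC) = 544 Ω
Parallel: admittances add. Y = 1/R + jωC
Y = (0.00667 + j0.00184) S
|Y| = 0.00692 S → |Z| = 1/|Y| = 145 Ω, ∠Z = −∠Y = -15.4°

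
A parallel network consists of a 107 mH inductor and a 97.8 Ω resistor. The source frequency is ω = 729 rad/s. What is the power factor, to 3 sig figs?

0.624

X_L = ωL = 78.0 Ω
Parallel: admittances add. Y = 1/R + 1/(jωL)
Y = (0.0102 − j0.0128) S
|Y| = 0.0164 S → |Z| = 1/|Y| = 61.0 Ω, ∠Z = −∠Y = 51.4°
cos φ = cos(51.4°) = 0.624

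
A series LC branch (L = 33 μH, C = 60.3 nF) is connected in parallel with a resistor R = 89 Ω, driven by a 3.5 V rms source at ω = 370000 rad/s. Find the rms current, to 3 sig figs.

X_L = ωL = 12.2 Ω
X_C = 1/(ωC) = 44.8 Ω
Branch 1: Z₁ = R = 89.0 Ω
Branch 2 (series LC): Z₂ = j(X_L − X_C) = −j32.6 Ω
Parallel: Z = Z₁Z₂/(Z₁+Z₂), |Z| = 30.6 Ω, ∠Z = -69.9°
I = V/|Z| = 3.5/30.6 = 114 mA

114 mA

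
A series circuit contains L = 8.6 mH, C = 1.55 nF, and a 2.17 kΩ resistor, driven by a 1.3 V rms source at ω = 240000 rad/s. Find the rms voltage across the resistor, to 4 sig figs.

1.249 V

X_L = ωL = 2064 Ω
X_C = 1/(ωC) = 2688 Ω
Net reactance X = X_L − X_C = -624.2 Ω
Z = 2170 − j624.2 Ω
|Z| = √(2170² + 624.2²) = 2258 Ω
I = V/|Z| = 575.7 μA
V_R = I·|Z_R| = 0.0005757 × 2170 = 1.249 V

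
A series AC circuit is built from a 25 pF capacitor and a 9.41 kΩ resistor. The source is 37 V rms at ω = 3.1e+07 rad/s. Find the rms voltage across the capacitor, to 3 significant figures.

5.03 V

X_C = 1/(ωC) = 1290 Ω
Z = 9410 − j1290 Ω
|Z| = √(9410² + 1290²) = 9500 Ω
I = V/|Z| = 3.90 mA
V_C = I·|Z_C| = 0.00390 × 1290 = 5.03 V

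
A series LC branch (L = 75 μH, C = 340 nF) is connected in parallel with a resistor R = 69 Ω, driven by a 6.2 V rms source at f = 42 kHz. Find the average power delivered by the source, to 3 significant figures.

ω = 2πf = 263900 rad/s
X_L = ωL = 19.8 Ω
X_C = 1/(ωC) = 11.1 Ω
Branch 1: Z₁ = R = 69.0 Ω
Branch 2 (series LC): Z₂ = j(X_L − X_C) = j8.65 Ω
Parallel: Z = Z₁Z₂/(Z₁+Z₂), |Z| = 8.58 Ω, ∠Z = 82.9°
I = V/|Z| = 723 mA
P = VI cos φ = 6.2 × 0.723 × cos(82.9°) = 557 mW

557 mW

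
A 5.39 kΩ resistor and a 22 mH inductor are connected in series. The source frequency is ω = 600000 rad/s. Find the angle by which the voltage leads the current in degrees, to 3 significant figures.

X_L = ωL = 13200 Ω
Z = 5390 + j13200 Ω
|Z| = √(5390² + 13200²) = 14300 Ω
∠Z = arctan(13200/5390) = 67.8°

67.8°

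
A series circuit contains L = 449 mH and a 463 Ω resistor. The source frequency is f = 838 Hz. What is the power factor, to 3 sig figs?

ω = 2πf = 5265 rad/s
X_L = ωL = 2360 Ω
Z = 463 + j2360 Ω
|Z| = √(463² + 2360²) = 2410 Ω
∠Z = arctan(2360/463) = 78.9°
cos φ = cos(78.9°) = 0.192

0.192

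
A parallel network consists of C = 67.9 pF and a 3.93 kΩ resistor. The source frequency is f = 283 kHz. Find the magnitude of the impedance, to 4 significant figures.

3551 Ω

ω = 2πf = 1.778e+06 rad/s
X_C = 1/(ωC) = 8283 Ω
Parallel: admittances add. Y = 1/R + jωC
Y = (0.0002545 + j0.0001207) S
|Y| = 0.0002816 S → |Z| = 1/|Y| = 3551 Ω, ∠Z = −∠Y = -25.38°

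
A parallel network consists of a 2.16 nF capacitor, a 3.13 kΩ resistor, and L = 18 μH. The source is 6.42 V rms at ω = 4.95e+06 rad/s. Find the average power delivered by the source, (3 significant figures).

13.2 mW

X_L = ωL = 89.1 Ω
X_C = 1/(ωC) = 93.5 Ω
Parallel: admittances add. Y = 1/R + 1/(jωL) + jωC
Y = (0.000319 − j0.000531) S
|Y| = 0.000620 S → |Z| = 1/|Y| = 1610 Ω, ∠Z = −∠Y = 59.0°
I = V/|Z| = 3.98 mA
P = VI cos φ = 6.42 × 0.00398 × cos(59.0°) = 13.2 mW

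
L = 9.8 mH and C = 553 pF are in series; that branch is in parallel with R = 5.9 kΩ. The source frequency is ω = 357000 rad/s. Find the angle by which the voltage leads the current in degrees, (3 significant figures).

X_L = ωL = 3500 Ω
X_C = 1/(ωC) = 5070 Ω
Branch 1: Z₁ = R = 5900 Ω
Branch 2 (series LC): Z₂ = j(X_L − X_C) = −j1570 Ω
Parallel: Z = Z₁Z₂/(Z₁+Z₂), |Z| = 1510 Ω, ∠Z = -75.1°

-75.1°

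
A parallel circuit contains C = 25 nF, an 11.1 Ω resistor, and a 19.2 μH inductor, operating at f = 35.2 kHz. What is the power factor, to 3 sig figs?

ω = 2πf = 221200 rad/s
X_L = ωL = 4.25 Ω
X_C = 1/(ωC) = 181 Ω
Parallel: admittances add. Y = 1/R + 1/(jωL) + jωC
Y = (0.0901 − j0.230) S
|Y| = 0.247 S → |Z| = 1/|Y| = 4.05 Ω, ∠Z = −∠Y = 68.6°
cos φ = cos(68.6°) = 0.365

0.365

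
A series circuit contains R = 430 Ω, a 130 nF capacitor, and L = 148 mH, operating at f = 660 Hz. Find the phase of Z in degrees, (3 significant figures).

-70.9°

ω = 2πf = 4147 rad/s
X_L = ωL = 614 Ω
X_C = 1/(ωC) = 1850 Ω
Net reactance X = X_L − X_C = -1240 Ω
Z = 430 − j1240 Ω
|Z| = √(430² + 1240²) = 1310 Ω
∠Z = arctan(-1240/430) = -70.9°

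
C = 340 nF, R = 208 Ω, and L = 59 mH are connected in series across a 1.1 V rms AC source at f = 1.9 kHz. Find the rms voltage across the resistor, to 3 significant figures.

ω = 2πf = 11940 rad/s
X_L = ωL = 704 Ω
X_C = 1/(ωC) = 246 Ω
Net reactance X = X_L − X_C = 458 Ω
Z = 208 + j458 Ω
|Z| = √(208² + 458²) = 503 Ω
I = V/|Z| = 2.19 mA
V_R = I·|Z_R| = 0.00219 × 208 = 0.455 V

0.455 V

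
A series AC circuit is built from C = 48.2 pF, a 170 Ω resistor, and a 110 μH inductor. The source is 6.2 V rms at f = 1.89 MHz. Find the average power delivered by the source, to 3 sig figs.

ω = 2πf = 1.188e+07 rad/s
X_L = ωL = 1310 Ω
X_C = 1/(ωC) = 1750 Ω
Net reactance X = X_L − X_C = -441 Ω
Z = 170 − j441 Ω
|Z| = √(170² + 441²) = 472 Ω
∠Z = arctan(-441/170) = -68.9°
I = V/|Z| = 13.1 mA
P = VI cos φ = 6.2 × 0.0131 × cos(-68.9°) = 29.3 mW

29.3 mW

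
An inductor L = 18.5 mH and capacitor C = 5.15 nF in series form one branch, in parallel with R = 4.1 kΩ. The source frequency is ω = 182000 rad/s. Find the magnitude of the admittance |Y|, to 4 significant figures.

X_L = ωL = 3367 Ω
X_C = 1/(ωC) = 1067 Ω
Branch 1: Z₁ = R = 4100 Ω
Branch 2 (series LC): Z₂ = j(X_L − X_C) = j2300 Ω
Parallel: Z = Z₁Z₂/(Z₁+Z₂), |Z| = 2006 Ω, ∠Z = 60.71°
|Y| = 1/|Z| = 498.5 μS

498.5 μS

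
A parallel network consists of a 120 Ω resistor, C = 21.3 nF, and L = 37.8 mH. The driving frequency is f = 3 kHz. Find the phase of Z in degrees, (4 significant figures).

ω = 2πf = 18850 rad/s
X_L = ωL = 712.5 Ω
X_C = 1/(ωC) = 2491 Ω
Parallel: admittances add. Y = 1/R + 1/(jωL) + jωC
Y = (0.008333 − j0.001002) S
|Y| = 0.008393 S → |Z| = 1/|Y| = 119.1 Ω, ∠Z = −∠Y = 6.856°

6.856°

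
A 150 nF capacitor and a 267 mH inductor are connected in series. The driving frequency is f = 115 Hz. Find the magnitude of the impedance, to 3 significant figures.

9030 Ω

ω = 2πf = 722.6 rad/s
X_L = ωL = 193 Ω
X_C = 1/(ωC) = 9230 Ω
Net reactance X = X_L − X_C = -9030 Ω
Z = − j9030 Ω
|Z| = √(0² + 9030²) = 9030 Ω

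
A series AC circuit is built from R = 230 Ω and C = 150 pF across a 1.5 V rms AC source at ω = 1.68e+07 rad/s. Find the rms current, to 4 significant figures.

3.270 mA

X_C = 1/(ωC) = 396.8 Ω
Z = 230.0 − j396.8 Ω
|Z| = √(230.0² + 396.8²) = 458.7 Ω
I = V/|Z| = 1.5/458.7 = 3.270 mA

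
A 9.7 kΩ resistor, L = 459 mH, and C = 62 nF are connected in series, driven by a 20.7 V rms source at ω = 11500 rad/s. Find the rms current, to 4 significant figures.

X_L = ωL = 5278 Ω
X_C = 1/(ωC) = 1403 Ω
Net reactance X = X_L − X_C = 3876 Ω
Z = 9700 + j3876 Ω
|Z| = √(9700² + 3876²) = 10450 Ω
I = V/|Z| = 20.7/10450 = 1.982 mA

1.982 mA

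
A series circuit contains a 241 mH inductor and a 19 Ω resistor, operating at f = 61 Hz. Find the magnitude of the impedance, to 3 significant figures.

ω = 2πf = 383.3 rad/s
X_L = ωL = 92.4 Ω
Z = 19.0 + j92.4 Ω
|Z| = √(19.0² + 92.4²) = 94.3 Ω

94.3 Ω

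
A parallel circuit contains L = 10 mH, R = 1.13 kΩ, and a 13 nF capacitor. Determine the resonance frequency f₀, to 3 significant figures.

14.0 kHz

ω₀ = 1/√(LC) = 1/√(0.01 × 1.3e-08) = 87710 rad/s
f₀ = ω₀/(2π) = 14.0 kHz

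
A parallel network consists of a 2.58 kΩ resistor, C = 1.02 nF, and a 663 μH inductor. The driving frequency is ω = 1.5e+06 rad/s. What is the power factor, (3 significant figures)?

0.594

X_L = ωL = 994 Ω
X_C = 1/(ωC) = 654 Ω
Parallel: admittances add. Y = 1/R + 1/(jωL) + jωC
Y = (0.000388 + j0.000524) S
|Y| = 0.000652 S → |Z| = 1/|Y| = 1530 Ω, ∠Z = −∠Y = -53.5°
cos φ = cos(-53.5°) = 0.594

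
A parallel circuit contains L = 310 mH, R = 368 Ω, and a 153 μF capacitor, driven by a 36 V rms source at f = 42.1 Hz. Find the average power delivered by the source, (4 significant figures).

ω = 2πf = 264.5 rad/s
X_L = ωL = 82.00 Ω
X_C = 1/(ωC) = 24.71 Ω
Parallel: admittances add. Y = 1/R + 1/(jωL) + jωC
Y = (0.002717 + j0.02828) S
|Y| = 0.02841 S → |Z| = 1/|Y| = 35.20 Ω, ∠Z = −∠Y = -84.51°
I = V/|Z| = 1.023 A
P = VI cos φ = 36 × 1.023 × cos(-84.51°) = 3.522 W

3.522 W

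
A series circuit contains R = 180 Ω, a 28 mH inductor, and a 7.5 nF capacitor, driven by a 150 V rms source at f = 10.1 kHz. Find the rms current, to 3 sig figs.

ω = 2πf = 63460 rad/s
X_L = ωL = 1780 Ω
X_C = 1/(ωC) = 2100 Ω
Net reactance X = X_L − X_C = -324 Ω
Z = 180 − j324 Ω
|Z| = √(180² + 324²) = 371 Ω
I = V/|Z| = 150/371 = 405 mA

405 mA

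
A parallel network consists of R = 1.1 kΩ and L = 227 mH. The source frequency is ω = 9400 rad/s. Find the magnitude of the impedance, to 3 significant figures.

X_L = ωL = 2130 Ω
Parallel: admittances add. Y = 1/R + 1/(jωL)
Y = (0.000909 − j0.000469) S
|Y| = 0.00102 S → |Z| = 1/|Y| = 978 Ω, ∠Z = −∠Y = 27.3°

978 Ω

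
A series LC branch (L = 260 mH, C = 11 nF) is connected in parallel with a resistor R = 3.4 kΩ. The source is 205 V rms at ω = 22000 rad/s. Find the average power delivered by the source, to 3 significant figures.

X_L = ωL = 5720 Ω
X_C = 1/(ωC) = 4130 Ω
Branch 1: Z₁ = R = 3400 Ω
Branch 2 (series LC): Z₂ = j(X_L − X_C) = j1590 Ω
Parallel: Z = Z₁Z₂/(Z₁+Z₂), |Z| = 1440 Ω, ∠Z = 65.0°
I = V/|Z| = 142 mA
P = VI cos φ = 205 × 0.142 × cos(65.0°) = 12.4 W

12.4 W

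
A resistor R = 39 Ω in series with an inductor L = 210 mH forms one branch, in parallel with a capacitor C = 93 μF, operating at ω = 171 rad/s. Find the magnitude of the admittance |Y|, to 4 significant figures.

14.22 mS

X_L = ωL = 35.91 Ω
X_C = 1/(ωC) = 62.88 Ω
Branch 1 (R+jX_L): Z₁ = 39.00 + j35.91 Ω, |Z₁| = 53.01 Ω
Branch 2 (−jX_C): Z₂ = −j62.88 Ω
Parallel: Z = Z₁Z₂/(Z₁+Z₂), |Z| = 70.30 Ω, ∠Z = -12.70°
|Y| = 1/|Z| = 14.22 mS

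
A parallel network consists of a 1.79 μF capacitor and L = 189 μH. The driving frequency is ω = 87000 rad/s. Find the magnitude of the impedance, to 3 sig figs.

10.5 Ω

X_L = ωL = 16.4 Ω
X_C = 1/(ωC) = 6.42 Ω
Parallel: admittances add. Y = 1/(jωL) + jωC
Y = (0 + j0.0949) S
|Y| = 0.0949 S → |Z| = 1/|Y| = 10.5 Ω, ∠Z = −∠Y = -90.0°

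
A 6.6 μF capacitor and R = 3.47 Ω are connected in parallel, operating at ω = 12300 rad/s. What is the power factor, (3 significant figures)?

0.963

X_C = 1/(ωC) = 12.3 Ω
Parallel: admittances add. Y = 1/R + jωC
Y = (0.288 + j0.0812) S
|Y| = 0.299 S → |Z| = 1/|Y| = 3.34 Ω, ∠Z = −∠Y = -15.7°
cos φ = cos(-15.7°) = 0.963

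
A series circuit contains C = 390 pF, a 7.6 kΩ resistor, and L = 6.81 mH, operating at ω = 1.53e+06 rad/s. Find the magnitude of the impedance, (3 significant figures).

11600 Ω

X_L = ωL = 10400 Ω
X_C = 1/(ωC) = 1680 Ω
Net reactance X = X_L − X_C = 8740 Ω
Z = 7600 + j8740 Ω
|Z| = √(7600² + 8740²) = 11600 Ω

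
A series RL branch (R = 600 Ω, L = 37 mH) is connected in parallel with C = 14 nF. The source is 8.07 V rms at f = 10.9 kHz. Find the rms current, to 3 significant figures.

4.78 mA

ω = 2πf = 68490 rad/s
X_L = ωL = 2530 Ω
X_C = 1/(ωC) = 1040 Ω
Branch 1 (R+jX_L): Z₁ = 600 + j2530 Ω, |Z₁| = 2600 Ω
Branch 2 (−jX_C): Z₂ = −j1040 Ω
Parallel: Z = Z₁Z₂/(Z₁+Z₂), |Z| = 1690 Ω, ∠Z = -81.4°
I = V/|Z| = 8.07/1690 = 4.78 mA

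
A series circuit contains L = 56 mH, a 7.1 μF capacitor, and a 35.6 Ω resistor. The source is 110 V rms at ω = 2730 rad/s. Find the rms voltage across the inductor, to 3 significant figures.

X_L = ωL = 153 Ω
X_C = 1/(ωC) = 51.6 Ω
Net reactance X = X_L − X_C = 101 Ω
Z = 35.6 + j101 Ω
|Z| = √(35.6² + 101²) = 107 Ω
I = V/|Z| = 1.02 A
V_L = I·|Z_L| = 1.02 × 153 = 157 V

157 V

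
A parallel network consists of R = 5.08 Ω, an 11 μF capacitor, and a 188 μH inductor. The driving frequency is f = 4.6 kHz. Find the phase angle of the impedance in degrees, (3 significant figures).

-34.2°

ω = 2πf = 28900 rad/s
X_L = ωL = 5.43 Ω
X_C = 1/(ωC) = 3.15 Ω
Parallel: admittances add. Y = 1/R + 1/(jωL) + jωC
Y = (0.197 + j0.134) S
|Y| = 0.238 S → |Z| = 1/|Y| = 4.20 Ω, ∠Z = −∠Y = -34.2°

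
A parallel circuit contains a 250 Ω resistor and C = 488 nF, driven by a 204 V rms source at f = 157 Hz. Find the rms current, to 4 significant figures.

ω = 2πf = 986.5 rad/s
X_C = 1/(ωC) = 2077 Ω
Parallel: admittances add. Y = 1/R + jωC
Y = (0.004000 + j0.0004814) S
|Y| = 0.004029 S → |Z| = 1/|Y| = 248.2 Ω, ∠Z = −∠Y = -6.862°
I = V/|Z| = 204/248.2 = 821.9 mA

821.9 mA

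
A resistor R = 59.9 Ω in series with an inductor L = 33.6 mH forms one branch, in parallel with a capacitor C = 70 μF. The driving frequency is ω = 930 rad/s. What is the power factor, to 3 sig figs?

X_L = ωL = 31.2 Ω
X_C = 1/(ωC) = 15.4 Ω
Branch 1 (R+jX_L): Z₁ = 59.9 + j31.2 Ω, |Z₁| = 67.6 Ω
Branch 2 (−jX_C): Z₂ = −j15.4 Ω
Parallel: Z = Z₁Z₂/(Z₁+Z₂), |Z| = 16.7 Ω, ∠Z = -77.3°
cos φ = cos(-77.3°) = 0.220

0.220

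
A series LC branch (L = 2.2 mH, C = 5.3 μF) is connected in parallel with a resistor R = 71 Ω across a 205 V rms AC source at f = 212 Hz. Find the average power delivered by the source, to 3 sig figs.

ω = 2πf = 1332 rad/s
X_L = ωL = 2.93 Ω
X_C = 1/(ωC) = 142 Ω
Branch 1: Z₁ = R = 71.0 Ω
Branch 2 (series LC): Z₂ = j(X_L − X_C) = −j139 Ω
Parallel: Z = Z₁Z₂/(Z₁+Z₂), |Z| = 63.2 Ω, ∠Z = -27.1°
I = V/|Z| = 3.24 A
P = VI cos φ = 205 × 3.24 × cos(-27.1°) = 592 W

592 W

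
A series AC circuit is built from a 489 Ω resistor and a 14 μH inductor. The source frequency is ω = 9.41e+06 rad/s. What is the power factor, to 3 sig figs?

X_L = ωL = 132 Ω
Z = 489 + j132 Ω
|Z| = √(489² + 132²) = 506 Ω
∠Z = arctan(132/489) = 15.1°
cos φ = cos(15.1°) = 0.966

0.966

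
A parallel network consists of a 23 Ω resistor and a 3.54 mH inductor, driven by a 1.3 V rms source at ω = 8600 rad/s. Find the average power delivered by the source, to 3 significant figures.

73.5 mW

X_L = ωL = 30.4 Ω
Parallel: admittances add. Y = 1/R + 1/(jωL)
Y = (0.0435 − j0.0328) S
|Y| = 0.0545 S → |Z| = 1/|Y| = 18.4 Ω, ∠Z = −∠Y = 37.1°
I = V/|Z| = 70.8 mA
P = VI cos φ = 1.3 × 0.0708 × cos(37.1°) = 73.5 mW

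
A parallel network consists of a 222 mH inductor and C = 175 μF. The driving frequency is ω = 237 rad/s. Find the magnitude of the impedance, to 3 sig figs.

44.5 Ω

X_L = ωL = 52.6 Ω
X_C = 1/(ωC) = 24.1 Ω
Parallel: admittances add. Y = 1/(jωL) + jωC
Y = (0 + j0.0225) S
|Y| = 0.0225 S → |Z| = 1/|Y| = 44.5 Ω, ∠Z = −∠Y = -90.0°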